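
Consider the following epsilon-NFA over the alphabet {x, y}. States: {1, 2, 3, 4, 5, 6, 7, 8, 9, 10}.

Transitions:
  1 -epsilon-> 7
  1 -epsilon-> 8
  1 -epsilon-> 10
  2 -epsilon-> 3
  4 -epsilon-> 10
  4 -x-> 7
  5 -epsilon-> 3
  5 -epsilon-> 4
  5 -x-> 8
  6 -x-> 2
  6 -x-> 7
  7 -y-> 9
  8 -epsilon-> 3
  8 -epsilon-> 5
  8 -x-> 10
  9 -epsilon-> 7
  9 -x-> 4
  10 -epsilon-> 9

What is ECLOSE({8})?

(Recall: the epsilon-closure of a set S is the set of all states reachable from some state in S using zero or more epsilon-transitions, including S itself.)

Start with {8}.
From 8 via epsilon: add 3, 5.
From 5 via epsilon: add 4.
From 4 via epsilon: add 10.
From 10 via epsilon: add 9.
From 9 via epsilon: add 7.
No new states can be added; the closed set is {3, 4, 5, 7, 8, 9, 10}.

{3, 4, 5, 7, 8, 9, 10}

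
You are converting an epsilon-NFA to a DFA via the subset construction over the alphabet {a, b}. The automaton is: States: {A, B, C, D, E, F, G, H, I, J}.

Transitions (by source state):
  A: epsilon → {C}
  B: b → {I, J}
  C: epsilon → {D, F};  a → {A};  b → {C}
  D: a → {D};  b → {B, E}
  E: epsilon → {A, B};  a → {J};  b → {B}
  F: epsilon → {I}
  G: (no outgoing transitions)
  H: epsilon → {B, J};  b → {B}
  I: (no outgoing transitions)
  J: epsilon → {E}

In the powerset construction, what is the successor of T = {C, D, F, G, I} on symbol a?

{A, C, D, F, I}

C on a → {A}.
D on a → {D}.
No a-transition from F, G, I.
Union after reading a: {A, D}.
Now take the epsilon-closure:
From A via epsilon: add C.
From C via epsilon: add F.
From F via epsilon: add I.
No new states can be added; the closed set is {A, C, D, F, I}.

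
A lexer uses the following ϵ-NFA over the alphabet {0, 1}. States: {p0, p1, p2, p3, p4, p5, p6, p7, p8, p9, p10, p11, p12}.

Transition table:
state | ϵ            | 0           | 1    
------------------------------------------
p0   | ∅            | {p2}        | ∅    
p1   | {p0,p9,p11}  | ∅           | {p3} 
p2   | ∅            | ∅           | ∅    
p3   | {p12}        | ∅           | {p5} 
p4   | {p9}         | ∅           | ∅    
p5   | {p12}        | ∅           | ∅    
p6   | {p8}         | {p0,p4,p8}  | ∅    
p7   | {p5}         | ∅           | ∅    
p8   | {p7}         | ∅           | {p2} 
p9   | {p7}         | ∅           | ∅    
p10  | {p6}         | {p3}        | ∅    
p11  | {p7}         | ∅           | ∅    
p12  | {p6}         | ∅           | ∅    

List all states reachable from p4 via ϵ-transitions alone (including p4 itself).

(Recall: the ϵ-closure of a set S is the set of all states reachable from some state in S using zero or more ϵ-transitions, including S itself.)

{p4, p5, p6, p7, p8, p9, p12}

Start with {p4}.
From p4 via ϵ: add p9.
From p9 via ϵ: add p7.
From p7 via ϵ: add p5.
From p5 via ϵ: add p12.
From p12 via ϵ: add p6.
From p6 via ϵ: add p8.
No new states can be added; the closed set is {p4, p5, p6, p7, p8, p9, p12}.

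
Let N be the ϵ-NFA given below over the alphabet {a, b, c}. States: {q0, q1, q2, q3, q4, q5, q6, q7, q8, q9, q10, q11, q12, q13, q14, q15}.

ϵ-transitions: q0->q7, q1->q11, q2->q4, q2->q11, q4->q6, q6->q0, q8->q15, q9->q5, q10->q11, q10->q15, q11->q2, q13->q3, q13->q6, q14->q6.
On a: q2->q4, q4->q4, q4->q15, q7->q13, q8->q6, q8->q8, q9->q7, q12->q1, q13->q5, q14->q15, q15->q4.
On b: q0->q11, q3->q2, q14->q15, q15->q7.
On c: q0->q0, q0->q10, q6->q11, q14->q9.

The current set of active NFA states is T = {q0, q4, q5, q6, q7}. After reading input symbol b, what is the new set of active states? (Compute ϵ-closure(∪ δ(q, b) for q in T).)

{q0, q2, q4, q6, q7, q11}

q0 on b → {q11}.
No b-transition from q4, q5, q6, q7.
Union after reading b: {q11}.
Now take the ϵ-closure:
From q11 via ϵ: add q2.
From q2 via ϵ: add q4.
From q4 via ϵ: add q6.
From q6 via ϵ: add q0.
From q0 via ϵ: add q7.
No new states can be added; the closed set is {q0, q2, q4, q6, q7, q11}.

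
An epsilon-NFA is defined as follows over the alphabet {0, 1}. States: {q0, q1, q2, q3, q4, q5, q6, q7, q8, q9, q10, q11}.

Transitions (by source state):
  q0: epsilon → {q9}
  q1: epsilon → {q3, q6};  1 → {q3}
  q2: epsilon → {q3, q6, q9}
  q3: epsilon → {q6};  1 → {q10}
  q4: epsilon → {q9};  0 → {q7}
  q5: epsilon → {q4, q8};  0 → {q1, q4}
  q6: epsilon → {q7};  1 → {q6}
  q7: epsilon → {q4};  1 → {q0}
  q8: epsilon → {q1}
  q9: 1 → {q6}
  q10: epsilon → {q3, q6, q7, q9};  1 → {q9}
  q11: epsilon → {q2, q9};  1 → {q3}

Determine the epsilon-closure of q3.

{q3, q4, q6, q7, q9}

Start with {q3}.
From q3 via epsilon: add q6.
From q6 via epsilon: add q7.
From q7 via epsilon: add q4.
From q4 via epsilon: add q9.
No new states can be added; the closed set is {q3, q4, q6, q7, q9}.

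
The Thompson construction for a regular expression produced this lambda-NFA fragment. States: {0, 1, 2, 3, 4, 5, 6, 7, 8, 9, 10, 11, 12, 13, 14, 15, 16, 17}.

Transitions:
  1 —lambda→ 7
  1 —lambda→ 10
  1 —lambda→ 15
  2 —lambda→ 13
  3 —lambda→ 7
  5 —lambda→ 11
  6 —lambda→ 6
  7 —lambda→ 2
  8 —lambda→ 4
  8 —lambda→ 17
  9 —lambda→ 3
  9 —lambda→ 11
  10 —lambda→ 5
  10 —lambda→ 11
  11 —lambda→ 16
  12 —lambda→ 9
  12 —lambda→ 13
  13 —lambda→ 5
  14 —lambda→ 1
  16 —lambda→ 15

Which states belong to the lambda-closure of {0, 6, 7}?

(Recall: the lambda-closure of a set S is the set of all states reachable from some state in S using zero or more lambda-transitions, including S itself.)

Start with {0, 6, 7}.
From 7 via lambda: add 2.
From 2 via lambda: add 13.
From 13 via lambda: add 5.
From 5 via lambda: add 11.
From 11 via lambda: add 16.
From 16 via lambda: add 15.
No new states can be added; the closed set is {0, 2, 5, 6, 7, 11, 13, 15, 16}.

{0, 2, 5, 6, 7, 11, 13, 15, 16}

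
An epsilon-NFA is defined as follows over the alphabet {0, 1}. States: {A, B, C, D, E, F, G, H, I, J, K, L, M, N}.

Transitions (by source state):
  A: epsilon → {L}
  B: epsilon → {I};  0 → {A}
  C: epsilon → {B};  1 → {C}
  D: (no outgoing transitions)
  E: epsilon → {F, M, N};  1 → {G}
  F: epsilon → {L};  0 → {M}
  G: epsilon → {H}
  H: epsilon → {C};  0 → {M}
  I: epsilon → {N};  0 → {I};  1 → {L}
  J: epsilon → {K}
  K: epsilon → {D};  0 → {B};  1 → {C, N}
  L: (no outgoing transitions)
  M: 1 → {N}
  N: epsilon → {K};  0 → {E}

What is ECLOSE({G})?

Start with {G}.
From G via epsilon: add H.
From H via epsilon: add C.
From C via epsilon: add B.
From B via epsilon: add I.
From I via epsilon: add N.
From N via epsilon: add K.
From K via epsilon: add D.
No new states can be added; the closed set is {B, C, D, G, H, I, K, N}.

{B, C, D, G, H, I, K, N}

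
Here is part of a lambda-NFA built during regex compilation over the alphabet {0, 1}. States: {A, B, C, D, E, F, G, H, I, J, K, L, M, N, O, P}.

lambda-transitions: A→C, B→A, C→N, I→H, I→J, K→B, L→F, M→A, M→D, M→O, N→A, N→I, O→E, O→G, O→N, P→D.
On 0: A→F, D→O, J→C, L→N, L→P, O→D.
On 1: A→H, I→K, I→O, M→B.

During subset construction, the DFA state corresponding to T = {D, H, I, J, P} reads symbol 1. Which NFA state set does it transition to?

I on 1 → {K, O}.
No 1-transition from D, H, J, P.
Union after reading 1: {K, O}.
Now take the lambda-closure:
From K via lambda: add B.
From O via lambda: add E, G, N.
From B via lambda: add A.
From N via lambda: add I.
From A via lambda: add C.
From I via lambda: add H, J.
No new states can be added; the closed set is {A, B, C, E, G, H, I, J, K, N, O}.

{A, B, C, E, G, H, I, J, K, N, O}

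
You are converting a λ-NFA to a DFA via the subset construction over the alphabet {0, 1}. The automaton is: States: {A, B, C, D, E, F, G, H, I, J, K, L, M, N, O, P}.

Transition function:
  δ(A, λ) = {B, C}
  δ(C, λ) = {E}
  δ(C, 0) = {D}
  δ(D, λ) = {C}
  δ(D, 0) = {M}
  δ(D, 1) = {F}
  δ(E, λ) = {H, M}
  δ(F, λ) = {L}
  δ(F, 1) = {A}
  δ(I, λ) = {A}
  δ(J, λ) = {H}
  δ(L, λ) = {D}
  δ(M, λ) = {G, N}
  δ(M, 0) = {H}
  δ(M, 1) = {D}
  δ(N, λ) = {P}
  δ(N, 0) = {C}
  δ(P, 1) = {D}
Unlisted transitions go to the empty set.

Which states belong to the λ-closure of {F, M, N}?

{C, D, E, F, G, H, L, M, N, P}

Start with {F, M, N}.
From F via λ: add L.
From M via λ: add G.
From N via λ: add P.
From L via λ: add D.
From D via λ: add C.
From C via λ: add E.
From E via λ: add H.
No new states can be added; the closed set is {C, D, E, F, G, H, L, M, N, P}.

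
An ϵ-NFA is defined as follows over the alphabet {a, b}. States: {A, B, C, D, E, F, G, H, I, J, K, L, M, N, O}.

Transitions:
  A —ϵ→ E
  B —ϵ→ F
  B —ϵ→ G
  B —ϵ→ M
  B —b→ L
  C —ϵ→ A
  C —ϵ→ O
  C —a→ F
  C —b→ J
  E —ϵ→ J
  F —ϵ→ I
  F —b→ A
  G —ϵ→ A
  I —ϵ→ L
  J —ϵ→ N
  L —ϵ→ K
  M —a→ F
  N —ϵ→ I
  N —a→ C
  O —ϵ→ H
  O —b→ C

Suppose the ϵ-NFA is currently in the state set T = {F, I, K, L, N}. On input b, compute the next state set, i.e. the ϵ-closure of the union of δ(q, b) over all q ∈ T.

F on b → {A}.
No b-transition from I, K, L, N.
Union after reading b: {A}.
Now take the ϵ-closure:
From A via ϵ: add E.
From E via ϵ: add J.
From J via ϵ: add N.
From N via ϵ: add I.
From I via ϵ: add L.
From L via ϵ: add K.
No new states can be added; the closed set is {A, E, I, J, K, L, N}.

{A, E, I, J, K, L, N}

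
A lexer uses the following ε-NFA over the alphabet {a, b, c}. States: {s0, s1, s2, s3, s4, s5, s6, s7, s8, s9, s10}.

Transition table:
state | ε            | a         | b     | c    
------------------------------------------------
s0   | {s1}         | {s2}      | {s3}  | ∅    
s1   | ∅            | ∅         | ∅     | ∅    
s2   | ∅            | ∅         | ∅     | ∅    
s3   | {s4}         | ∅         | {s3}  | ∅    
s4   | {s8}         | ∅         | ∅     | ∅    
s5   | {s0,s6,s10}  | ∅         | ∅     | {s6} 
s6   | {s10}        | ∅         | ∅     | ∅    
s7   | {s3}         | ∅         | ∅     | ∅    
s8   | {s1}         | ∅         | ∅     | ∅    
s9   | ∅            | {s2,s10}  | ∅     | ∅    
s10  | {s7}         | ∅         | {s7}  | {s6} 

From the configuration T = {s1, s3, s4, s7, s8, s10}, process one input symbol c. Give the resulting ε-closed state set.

{s1, s3, s4, s6, s7, s8, s10}

s10 on c → {s6}.
No c-transition from s1, s3, s4, s7, s8.
Union after reading c: {s6}.
Now take the ε-closure:
From s6 via ε: add s10.
From s10 via ε: add s7.
From s7 via ε: add s3.
From s3 via ε: add s4.
From s4 via ε: add s8.
From s8 via ε: add s1.
No new states can be added; the closed set is {s1, s3, s4, s6, s7, s8, s10}.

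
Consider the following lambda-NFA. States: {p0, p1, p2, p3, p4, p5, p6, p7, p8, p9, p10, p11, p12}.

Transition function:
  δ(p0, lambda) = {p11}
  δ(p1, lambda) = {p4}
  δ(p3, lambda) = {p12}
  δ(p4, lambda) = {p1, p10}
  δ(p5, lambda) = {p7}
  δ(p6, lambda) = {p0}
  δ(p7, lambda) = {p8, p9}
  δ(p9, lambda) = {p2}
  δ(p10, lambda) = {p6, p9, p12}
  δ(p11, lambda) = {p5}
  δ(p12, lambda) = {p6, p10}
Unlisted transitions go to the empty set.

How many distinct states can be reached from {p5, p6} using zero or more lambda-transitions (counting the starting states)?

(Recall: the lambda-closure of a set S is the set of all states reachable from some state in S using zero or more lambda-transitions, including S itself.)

8

Start with {p5, p6}.
From p5 via lambda: add p7.
From p6 via lambda: add p0.
From p0 via lambda: add p11.
From p7 via lambda: add p8, p9.
From p9 via lambda: add p2.
lambda-closure = {p0, p2, p5, p6, p7, p8, p9, p11}, which has 8 states.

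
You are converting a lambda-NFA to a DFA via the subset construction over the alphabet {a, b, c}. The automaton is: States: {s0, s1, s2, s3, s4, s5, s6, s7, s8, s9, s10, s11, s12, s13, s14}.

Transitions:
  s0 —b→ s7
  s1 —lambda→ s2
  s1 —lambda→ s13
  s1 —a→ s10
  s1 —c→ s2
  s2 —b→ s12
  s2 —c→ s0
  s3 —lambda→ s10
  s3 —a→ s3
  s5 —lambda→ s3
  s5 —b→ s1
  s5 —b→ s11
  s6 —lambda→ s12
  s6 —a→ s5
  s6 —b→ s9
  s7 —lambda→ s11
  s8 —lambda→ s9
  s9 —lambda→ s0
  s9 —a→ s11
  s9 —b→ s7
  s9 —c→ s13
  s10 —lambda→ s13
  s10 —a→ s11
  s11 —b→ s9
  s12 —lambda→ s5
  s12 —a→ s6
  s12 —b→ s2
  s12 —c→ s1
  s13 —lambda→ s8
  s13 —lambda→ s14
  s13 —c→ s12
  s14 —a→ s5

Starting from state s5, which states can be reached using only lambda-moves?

{s0, s3, s5, s8, s9, s10, s13, s14}

Start with {s5}.
From s5 via lambda: add s3.
From s3 via lambda: add s10.
From s10 via lambda: add s13.
From s13 via lambda: add s8, s14.
From s8 via lambda: add s9.
From s9 via lambda: add s0.
No new states can be added; the closed set is {s0, s3, s5, s8, s9, s10, s13, s14}.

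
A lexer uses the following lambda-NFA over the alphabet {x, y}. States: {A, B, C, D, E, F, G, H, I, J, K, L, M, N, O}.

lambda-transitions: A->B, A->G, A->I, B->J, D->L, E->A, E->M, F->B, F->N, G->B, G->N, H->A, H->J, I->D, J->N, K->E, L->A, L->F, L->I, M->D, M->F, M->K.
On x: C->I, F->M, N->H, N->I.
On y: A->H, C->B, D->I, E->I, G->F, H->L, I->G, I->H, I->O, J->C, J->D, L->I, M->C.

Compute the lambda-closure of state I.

{A, B, D, F, G, I, J, L, N}

Start with {I}.
From I via lambda: add D.
From D via lambda: add L.
From L via lambda: add A, F.
From A via lambda: add B, G.
From F via lambda: add N.
From B via lambda: add J.
No new states can be added; the closed set is {A, B, D, F, G, I, J, L, N}.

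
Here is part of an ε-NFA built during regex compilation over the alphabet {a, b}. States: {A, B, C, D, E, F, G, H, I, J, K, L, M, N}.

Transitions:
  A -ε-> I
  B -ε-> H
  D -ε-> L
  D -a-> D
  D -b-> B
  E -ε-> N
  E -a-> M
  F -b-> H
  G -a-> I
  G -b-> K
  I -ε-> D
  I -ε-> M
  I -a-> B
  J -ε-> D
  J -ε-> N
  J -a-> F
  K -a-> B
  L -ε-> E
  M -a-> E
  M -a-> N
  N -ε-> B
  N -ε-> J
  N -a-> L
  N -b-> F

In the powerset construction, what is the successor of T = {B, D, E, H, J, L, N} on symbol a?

{B, D, E, F, H, J, L, M, N}

D on a → {D}.
E on a → {M}.
J on a → {F}.
N on a → {L}.
No a-transition from B, H, L.
Union after reading a: {D, F, L, M}.
Now take the ε-closure:
From L via ε: add E.
From E via ε: add N.
From N via ε: add B, J.
From B via ε: add H.
No new states can be added; the closed set is {B, D, E, F, H, J, L, M, N}.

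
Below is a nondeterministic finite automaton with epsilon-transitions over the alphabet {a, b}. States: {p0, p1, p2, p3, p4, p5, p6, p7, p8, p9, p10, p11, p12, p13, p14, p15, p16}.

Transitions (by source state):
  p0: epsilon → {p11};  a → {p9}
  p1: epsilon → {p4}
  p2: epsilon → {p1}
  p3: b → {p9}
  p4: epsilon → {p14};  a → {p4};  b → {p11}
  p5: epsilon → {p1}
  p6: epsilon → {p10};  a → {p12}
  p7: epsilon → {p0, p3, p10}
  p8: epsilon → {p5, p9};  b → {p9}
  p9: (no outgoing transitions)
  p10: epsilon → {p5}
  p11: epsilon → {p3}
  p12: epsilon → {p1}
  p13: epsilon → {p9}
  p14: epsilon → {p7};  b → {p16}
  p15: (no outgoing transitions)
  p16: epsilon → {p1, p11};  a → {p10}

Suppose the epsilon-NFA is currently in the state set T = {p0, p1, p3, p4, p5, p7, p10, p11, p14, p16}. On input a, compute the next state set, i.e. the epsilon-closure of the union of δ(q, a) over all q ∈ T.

{p0, p1, p3, p4, p5, p7, p9, p10, p11, p14}

p0 on a → {p9}.
p4 on a → {p4}.
p16 on a → {p10}.
No a-transition from p1, p3, p5, p7, p10, p11, p14.
Union after reading a: {p4, p9, p10}.
Now take the epsilon-closure:
From p4 via epsilon: add p14.
From p10 via epsilon: add p5.
From p5 via epsilon: add p1.
From p14 via epsilon: add p7.
From p7 via epsilon: add p0, p3.
From p0 via epsilon: add p11.
No new states can be added; the closed set is {p0, p1, p3, p4, p5, p7, p9, p10, p11, p14}.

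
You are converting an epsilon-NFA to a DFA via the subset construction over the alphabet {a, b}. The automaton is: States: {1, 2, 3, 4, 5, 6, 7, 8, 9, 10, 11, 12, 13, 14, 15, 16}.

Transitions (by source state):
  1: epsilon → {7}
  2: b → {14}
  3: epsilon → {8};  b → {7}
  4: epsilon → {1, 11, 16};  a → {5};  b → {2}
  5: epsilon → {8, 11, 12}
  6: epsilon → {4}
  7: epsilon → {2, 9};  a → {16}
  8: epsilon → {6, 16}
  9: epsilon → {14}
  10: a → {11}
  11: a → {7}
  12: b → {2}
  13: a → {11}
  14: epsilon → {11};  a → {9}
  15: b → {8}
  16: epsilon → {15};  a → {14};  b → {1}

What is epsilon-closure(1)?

Start with {1}.
From 1 via epsilon: add 7.
From 7 via epsilon: add 2, 9.
From 9 via epsilon: add 14.
From 14 via epsilon: add 11.
No new states can be added; the closed set is {1, 2, 7, 9, 11, 14}.

{1, 2, 7, 9, 11, 14}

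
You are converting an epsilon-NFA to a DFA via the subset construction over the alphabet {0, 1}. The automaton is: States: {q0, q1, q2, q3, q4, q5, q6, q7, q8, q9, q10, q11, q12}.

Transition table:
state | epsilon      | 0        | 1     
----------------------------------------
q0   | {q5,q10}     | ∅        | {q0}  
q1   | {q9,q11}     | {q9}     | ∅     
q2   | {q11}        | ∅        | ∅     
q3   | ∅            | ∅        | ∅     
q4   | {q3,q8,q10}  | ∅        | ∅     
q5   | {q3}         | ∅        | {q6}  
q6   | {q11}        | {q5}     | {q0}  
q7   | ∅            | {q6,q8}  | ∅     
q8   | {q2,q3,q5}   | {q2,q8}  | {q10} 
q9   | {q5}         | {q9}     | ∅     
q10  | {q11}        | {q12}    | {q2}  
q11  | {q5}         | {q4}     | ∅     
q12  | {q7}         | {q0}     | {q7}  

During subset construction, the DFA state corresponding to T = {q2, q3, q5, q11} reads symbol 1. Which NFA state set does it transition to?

{q3, q5, q6, q11}

q5 on 1 → {q6}.
No 1-transition from q2, q3, q11.
Union after reading 1: {q6}.
Now take the epsilon-closure:
From q6 via epsilon: add q11.
From q11 via epsilon: add q5.
From q5 via epsilon: add q3.
No new states can be added; the closed set is {q3, q5, q6, q11}.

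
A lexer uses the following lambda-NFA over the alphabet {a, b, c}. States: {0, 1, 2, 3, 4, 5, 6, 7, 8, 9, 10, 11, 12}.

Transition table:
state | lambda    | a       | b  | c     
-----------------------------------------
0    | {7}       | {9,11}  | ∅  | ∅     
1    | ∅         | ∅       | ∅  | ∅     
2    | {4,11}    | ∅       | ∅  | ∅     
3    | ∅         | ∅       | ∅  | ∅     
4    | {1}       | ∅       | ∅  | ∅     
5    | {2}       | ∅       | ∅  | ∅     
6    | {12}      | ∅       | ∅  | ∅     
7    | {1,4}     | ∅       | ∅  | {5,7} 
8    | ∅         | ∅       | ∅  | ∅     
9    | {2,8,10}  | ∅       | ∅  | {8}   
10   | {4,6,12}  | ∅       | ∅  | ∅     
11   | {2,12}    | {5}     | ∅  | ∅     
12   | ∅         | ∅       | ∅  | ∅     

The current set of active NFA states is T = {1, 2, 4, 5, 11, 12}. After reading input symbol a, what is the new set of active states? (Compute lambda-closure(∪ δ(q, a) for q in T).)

{1, 2, 4, 5, 11, 12}

11 on a → {5}.
No a-transition from 1, 2, 4, 5, 12.
Union after reading a: {5}.
Now take the lambda-closure:
From 5 via lambda: add 2.
From 2 via lambda: add 4, 11.
From 4 via lambda: add 1.
From 11 via lambda: add 12.
No new states can be added; the closed set is {1, 2, 4, 5, 11, 12}.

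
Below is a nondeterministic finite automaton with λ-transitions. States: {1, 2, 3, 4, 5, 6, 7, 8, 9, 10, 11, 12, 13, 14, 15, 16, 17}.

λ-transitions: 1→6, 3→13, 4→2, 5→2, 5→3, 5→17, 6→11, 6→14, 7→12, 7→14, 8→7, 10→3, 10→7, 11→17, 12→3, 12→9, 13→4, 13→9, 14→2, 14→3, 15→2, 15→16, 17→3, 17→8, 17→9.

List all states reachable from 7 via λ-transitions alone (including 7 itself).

{2, 3, 4, 7, 9, 12, 13, 14}

Start with {7}.
From 7 via λ: add 12, 14.
From 12 via λ: add 3, 9.
From 14 via λ: add 2.
From 3 via λ: add 13.
From 13 via λ: add 4.
No new states can be added; the closed set is {2, 3, 4, 7, 9, 12, 13, 14}.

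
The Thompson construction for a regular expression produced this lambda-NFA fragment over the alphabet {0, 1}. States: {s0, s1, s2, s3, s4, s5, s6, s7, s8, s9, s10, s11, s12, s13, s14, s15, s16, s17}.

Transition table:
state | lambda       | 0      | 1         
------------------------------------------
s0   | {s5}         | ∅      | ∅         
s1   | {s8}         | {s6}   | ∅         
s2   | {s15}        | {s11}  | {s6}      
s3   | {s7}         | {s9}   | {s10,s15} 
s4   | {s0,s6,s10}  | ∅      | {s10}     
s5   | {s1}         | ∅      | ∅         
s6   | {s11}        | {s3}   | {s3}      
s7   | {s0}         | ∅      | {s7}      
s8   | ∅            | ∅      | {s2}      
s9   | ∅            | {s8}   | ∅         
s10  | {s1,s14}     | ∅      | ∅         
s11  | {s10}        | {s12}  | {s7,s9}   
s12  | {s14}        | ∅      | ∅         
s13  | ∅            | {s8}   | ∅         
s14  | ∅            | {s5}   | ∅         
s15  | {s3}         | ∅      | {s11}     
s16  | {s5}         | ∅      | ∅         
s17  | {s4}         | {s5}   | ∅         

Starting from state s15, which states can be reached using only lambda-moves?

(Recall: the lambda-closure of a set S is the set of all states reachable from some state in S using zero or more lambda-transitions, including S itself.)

{s0, s1, s3, s5, s7, s8, s15}

Start with {s15}.
From s15 via lambda: add s3.
From s3 via lambda: add s7.
From s7 via lambda: add s0.
From s0 via lambda: add s5.
From s5 via lambda: add s1.
From s1 via lambda: add s8.
No new states can be added; the closed set is {s0, s1, s3, s5, s7, s8, s15}.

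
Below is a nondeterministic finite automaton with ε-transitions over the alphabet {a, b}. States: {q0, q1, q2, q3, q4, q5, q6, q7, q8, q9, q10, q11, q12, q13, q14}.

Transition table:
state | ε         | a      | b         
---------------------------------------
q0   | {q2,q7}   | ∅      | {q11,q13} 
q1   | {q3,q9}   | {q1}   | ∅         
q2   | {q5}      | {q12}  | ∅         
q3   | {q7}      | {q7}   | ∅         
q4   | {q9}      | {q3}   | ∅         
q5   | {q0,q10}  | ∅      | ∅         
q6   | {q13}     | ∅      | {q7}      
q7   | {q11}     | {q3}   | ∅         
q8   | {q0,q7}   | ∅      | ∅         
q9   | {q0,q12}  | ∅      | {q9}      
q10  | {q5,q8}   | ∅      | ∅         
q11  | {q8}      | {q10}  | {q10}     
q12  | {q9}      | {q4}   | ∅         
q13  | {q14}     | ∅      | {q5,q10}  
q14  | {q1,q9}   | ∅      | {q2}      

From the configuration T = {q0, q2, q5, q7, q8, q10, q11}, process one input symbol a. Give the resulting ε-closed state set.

q2 on a → {q12}.
q7 on a → {q3}.
q11 on a → {q10}.
No a-transition from q0, q5, q8, q10.
Union after reading a: {q3, q10, q12}.
Now take the ε-closure:
From q3 via ε: add q7.
From q10 via ε: add q5, q8.
From q12 via ε: add q9.
From q5 via ε: add q0.
From q7 via ε: add q11.
From q0 via ε: add q2.
No new states can be added; the closed set is {q0, q2, q3, q5, q7, q8, q9, q10, q11, q12}.

{q0, q2, q3, q5, q7, q8, q9, q10, q11, q12}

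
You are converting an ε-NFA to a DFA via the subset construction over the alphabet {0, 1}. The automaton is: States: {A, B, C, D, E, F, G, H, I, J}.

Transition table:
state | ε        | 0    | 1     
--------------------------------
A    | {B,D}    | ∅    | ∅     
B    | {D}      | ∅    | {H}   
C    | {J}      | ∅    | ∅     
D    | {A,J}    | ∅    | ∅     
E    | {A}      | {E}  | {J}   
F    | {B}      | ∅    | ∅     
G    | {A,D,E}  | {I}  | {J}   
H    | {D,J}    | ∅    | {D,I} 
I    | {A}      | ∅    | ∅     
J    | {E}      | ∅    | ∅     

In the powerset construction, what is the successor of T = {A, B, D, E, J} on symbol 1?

B on 1 → {H}.
E on 1 → {J}.
No 1-transition from A, D, J.
Union after reading 1: {H, J}.
Now take the ε-closure:
From H via ε: add D.
From J via ε: add E.
From D via ε: add A.
From A via ε: add B.
No new states can be added; the closed set is {A, B, D, E, H, J}.

{A, B, D, E, H, J}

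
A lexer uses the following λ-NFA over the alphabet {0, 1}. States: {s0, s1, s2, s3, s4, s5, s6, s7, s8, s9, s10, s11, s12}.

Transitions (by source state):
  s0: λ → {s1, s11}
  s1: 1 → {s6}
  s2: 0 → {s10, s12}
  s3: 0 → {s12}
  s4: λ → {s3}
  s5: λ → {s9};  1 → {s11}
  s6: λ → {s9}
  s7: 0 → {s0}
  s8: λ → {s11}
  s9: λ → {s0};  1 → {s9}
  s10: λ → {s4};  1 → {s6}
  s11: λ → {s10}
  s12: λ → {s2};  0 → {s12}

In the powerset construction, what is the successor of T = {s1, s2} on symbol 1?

{s0, s1, s3, s4, s6, s9, s10, s11}

s1 on 1 → {s6}.
No 1-transition from s2.
Union after reading 1: {s6}.
Now take the λ-closure:
From s6 via λ: add s9.
From s9 via λ: add s0.
From s0 via λ: add s1, s11.
From s11 via λ: add s10.
From s10 via λ: add s4.
From s4 via λ: add s3.
No new states can be added; the closed set is {s0, s1, s3, s4, s6, s9, s10, s11}.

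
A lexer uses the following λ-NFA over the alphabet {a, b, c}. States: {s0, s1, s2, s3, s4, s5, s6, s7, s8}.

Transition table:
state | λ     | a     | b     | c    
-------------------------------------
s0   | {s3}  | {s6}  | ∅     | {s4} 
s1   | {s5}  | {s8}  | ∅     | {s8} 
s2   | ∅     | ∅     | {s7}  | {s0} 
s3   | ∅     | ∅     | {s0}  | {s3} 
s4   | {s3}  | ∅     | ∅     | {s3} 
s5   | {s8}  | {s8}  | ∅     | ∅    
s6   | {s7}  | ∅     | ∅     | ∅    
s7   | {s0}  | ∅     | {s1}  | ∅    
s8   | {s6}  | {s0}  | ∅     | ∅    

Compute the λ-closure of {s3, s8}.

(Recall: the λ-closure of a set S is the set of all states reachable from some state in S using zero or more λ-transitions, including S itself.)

{s0, s3, s6, s7, s8}

Start with {s3, s8}.
From s8 via λ: add s6.
From s6 via λ: add s7.
From s7 via λ: add s0.
No new states can be added; the closed set is {s0, s3, s6, s7, s8}.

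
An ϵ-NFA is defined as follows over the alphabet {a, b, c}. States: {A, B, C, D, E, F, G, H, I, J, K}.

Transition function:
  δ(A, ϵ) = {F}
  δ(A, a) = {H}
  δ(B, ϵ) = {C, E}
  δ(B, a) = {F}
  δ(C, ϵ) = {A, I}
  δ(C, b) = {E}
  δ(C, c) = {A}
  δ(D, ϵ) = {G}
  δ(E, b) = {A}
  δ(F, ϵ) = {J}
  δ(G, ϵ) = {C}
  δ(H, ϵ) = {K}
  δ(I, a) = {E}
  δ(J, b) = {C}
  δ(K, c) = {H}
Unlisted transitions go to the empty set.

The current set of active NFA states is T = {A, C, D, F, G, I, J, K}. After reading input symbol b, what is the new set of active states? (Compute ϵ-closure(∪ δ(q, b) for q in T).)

C on b → {E}.
J on b → {C}.
No b-transition from A, D, F, G, I, K.
Union after reading b: {C, E}.
Now take the ϵ-closure:
From C via ϵ: add A, I.
From A via ϵ: add F.
From F via ϵ: add J.
No new states can be added; the closed set is {A, C, E, F, I, J}.

{A, C, E, F, I, J}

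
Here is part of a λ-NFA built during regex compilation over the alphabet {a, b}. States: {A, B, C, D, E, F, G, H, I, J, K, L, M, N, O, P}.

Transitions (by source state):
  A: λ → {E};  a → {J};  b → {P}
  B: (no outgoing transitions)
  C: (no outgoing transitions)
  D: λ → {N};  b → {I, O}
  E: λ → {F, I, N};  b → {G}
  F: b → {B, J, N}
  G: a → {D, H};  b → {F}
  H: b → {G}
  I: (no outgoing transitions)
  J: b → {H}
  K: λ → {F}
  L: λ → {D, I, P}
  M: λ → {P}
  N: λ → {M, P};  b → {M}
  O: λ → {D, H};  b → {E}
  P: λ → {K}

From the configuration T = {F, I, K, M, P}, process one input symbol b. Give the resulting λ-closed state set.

{B, F, J, K, M, N, P}

F on b → {B, J, N}.
No b-transition from I, K, M, P.
Union after reading b: {B, J, N}.
Now take the λ-closure:
From N via λ: add M, P.
From P via λ: add K.
From K via λ: add F.
No new states can be added; the closed set is {B, F, J, K, M, N, P}.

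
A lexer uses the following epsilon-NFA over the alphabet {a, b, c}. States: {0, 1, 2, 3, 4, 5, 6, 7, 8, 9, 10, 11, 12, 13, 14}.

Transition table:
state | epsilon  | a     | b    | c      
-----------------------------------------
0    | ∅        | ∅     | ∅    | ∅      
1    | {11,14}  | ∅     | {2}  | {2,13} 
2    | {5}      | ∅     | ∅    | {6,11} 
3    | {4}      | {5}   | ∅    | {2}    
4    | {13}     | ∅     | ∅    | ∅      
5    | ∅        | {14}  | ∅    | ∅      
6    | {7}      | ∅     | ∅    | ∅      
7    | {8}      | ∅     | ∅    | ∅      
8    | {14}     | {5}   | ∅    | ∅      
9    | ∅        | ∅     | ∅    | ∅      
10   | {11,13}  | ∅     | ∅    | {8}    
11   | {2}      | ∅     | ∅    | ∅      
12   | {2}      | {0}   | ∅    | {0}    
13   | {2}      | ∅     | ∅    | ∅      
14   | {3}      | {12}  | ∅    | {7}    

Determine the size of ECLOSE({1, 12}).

9

Start with {1, 12}.
From 1 via epsilon: add 11, 14.
From 12 via epsilon: add 2.
From 2 via epsilon: add 5.
From 14 via epsilon: add 3.
From 3 via epsilon: add 4.
From 4 via epsilon: add 13.
epsilon-closure = {1, 2, 3, 4, 5, 11, 12, 13, 14}, which has 9 states.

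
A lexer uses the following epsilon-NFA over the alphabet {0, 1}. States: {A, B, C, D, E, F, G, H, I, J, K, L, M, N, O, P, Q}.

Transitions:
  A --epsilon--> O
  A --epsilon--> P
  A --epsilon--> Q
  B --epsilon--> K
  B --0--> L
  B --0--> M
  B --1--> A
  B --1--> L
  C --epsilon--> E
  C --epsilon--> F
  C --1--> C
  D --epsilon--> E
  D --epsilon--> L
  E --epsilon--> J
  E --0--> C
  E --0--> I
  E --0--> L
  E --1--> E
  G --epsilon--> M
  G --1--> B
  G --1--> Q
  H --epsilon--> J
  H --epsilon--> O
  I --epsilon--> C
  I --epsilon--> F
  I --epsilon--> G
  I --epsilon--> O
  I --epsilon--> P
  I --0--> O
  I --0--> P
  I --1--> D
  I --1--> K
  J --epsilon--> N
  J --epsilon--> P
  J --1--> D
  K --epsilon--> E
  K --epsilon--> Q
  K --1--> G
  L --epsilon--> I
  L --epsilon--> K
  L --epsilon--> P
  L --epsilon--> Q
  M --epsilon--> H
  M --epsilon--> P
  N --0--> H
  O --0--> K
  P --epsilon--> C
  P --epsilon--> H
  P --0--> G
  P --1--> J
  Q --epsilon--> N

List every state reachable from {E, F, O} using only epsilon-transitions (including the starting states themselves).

Start with {E, F, O}.
From E via epsilon: add J.
From J via epsilon: add N, P.
From P via epsilon: add C, H.
No new states can be added; the closed set is {C, E, F, H, J, N, O, P}.

{C, E, F, H, J, N, O, P}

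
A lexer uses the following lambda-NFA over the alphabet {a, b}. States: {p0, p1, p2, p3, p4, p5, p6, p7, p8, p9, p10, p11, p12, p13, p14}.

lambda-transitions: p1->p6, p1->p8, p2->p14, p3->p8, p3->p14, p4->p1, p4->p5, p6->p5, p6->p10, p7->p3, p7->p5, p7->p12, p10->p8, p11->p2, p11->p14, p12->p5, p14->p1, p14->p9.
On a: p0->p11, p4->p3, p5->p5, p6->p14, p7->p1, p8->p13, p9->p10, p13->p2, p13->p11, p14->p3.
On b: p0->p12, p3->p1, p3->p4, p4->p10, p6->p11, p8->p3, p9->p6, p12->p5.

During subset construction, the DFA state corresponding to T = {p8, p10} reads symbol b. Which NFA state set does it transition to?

{p1, p3, p5, p6, p8, p9, p10, p14}

p8 on b → {p3}.
No b-transition from p10.
Union after reading b: {p3}.
Now take the lambda-closure:
From p3 via lambda: add p8, p14.
From p14 via lambda: add p1, p9.
From p1 via lambda: add p6.
From p6 via lambda: add p5, p10.
No new states can be added; the closed set is {p1, p3, p5, p6, p8, p9, p10, p14}.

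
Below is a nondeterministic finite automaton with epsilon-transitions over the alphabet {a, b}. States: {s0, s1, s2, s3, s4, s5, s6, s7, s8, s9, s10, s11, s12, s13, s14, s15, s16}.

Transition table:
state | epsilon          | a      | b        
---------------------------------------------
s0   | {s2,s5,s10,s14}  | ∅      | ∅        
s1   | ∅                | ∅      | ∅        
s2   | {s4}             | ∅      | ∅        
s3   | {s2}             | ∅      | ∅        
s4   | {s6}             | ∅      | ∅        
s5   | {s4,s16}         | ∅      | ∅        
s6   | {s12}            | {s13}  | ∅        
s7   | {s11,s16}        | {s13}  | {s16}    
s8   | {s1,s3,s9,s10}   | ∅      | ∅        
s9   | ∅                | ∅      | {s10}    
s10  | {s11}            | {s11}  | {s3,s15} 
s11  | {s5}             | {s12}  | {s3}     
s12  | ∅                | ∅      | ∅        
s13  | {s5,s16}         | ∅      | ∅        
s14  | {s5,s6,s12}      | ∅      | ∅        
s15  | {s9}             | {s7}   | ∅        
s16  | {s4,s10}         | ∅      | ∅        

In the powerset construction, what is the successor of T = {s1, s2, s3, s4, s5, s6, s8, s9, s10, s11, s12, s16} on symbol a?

{s4, s5, s6, s10, s11, s12, s13, s16}

s6 on a → {s13}.
s10 on a → {s11}.
s11 on a → {s12}.
No a-transition from s1, s2, s3, s4, s5, s8, s9, s12, s16.
Union after reading a: {s11, s12, s13}.
Now take the epsilon-closure:
From s11 via epsilon: add s5.
From s13 via epsilon: add s16.
From s5 via epsilon: add s4.
From s16 via epsilon: add s10.
From s4 via epsilon: add s6.
No new states can be added; the closed set is {s4, s5, s6, s10, s11, s12, s13, s16}.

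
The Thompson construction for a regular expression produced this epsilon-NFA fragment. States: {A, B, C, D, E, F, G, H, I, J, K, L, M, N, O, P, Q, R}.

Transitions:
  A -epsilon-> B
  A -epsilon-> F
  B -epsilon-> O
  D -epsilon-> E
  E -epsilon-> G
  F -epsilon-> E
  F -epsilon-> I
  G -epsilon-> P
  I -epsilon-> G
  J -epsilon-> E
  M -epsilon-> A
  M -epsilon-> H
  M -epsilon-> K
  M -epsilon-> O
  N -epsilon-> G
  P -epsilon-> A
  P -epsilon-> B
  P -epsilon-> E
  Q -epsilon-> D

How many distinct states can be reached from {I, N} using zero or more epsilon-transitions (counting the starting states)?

9

Start with {I, N}.
From I via epsilon: add G.
From G via epsilon: add P.
From P via epsilon: add A, B, E.
From A via epsilon: add F.
From B via epsilon: add O.
epsilon-closure = {A, B, E, F, G, I, N, O, P}, which has 9 states.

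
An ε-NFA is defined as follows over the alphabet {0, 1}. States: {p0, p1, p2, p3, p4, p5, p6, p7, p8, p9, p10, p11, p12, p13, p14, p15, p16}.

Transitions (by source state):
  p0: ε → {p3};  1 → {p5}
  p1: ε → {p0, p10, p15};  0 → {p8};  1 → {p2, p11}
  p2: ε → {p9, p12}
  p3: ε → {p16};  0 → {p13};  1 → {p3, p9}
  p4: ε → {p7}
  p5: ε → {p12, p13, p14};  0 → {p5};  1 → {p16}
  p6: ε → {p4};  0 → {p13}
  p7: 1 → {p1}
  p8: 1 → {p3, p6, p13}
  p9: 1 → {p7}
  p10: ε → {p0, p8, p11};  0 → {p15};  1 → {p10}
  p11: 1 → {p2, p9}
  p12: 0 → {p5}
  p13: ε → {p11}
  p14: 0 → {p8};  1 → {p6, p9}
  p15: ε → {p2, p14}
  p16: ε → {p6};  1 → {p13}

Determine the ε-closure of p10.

Start with {p10}.
From p10 via ε: add p0, p8, p11.
From p0 via ε: add p3.
From p3 via ε: add p16.
From p16 via ε: add p6.
From p6 via ε: add p4.
From p4 via ε: add p7.
No new states can be added; the closed set is {p0, p3, p4, p6, p7, p8, p10, p11, p16}.

{p0, p3, p4, p6, p7, p8, p10, p11, p16}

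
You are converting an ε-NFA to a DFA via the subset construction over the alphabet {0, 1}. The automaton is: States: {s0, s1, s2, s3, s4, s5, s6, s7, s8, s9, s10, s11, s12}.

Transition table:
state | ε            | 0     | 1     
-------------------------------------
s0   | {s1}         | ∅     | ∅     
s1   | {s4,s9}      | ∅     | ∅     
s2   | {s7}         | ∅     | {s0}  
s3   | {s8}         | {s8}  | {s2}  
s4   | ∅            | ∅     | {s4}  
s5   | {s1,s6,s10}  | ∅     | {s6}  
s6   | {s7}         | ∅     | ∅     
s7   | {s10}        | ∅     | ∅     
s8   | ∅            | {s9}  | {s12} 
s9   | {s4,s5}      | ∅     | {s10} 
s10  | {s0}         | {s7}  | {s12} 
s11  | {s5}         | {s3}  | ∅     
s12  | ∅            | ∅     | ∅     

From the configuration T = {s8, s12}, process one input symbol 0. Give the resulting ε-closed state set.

s8 on 0 → {s9}.
No 0-transition from s12.
Union after reading 0: {s9}.
Now take the ε-closure:
From s9 via ε: add s4, s5.
From s5 via ε: add s1, s6, s10.
From s6 via ε: add s7.
From s10 via ε: add s0.
No new states can be added; the closed set is {s0, s1, s4, s5, s6, s7, s9, s10}.

{s0, s1, s4, s5, s6, s7, s9, s10}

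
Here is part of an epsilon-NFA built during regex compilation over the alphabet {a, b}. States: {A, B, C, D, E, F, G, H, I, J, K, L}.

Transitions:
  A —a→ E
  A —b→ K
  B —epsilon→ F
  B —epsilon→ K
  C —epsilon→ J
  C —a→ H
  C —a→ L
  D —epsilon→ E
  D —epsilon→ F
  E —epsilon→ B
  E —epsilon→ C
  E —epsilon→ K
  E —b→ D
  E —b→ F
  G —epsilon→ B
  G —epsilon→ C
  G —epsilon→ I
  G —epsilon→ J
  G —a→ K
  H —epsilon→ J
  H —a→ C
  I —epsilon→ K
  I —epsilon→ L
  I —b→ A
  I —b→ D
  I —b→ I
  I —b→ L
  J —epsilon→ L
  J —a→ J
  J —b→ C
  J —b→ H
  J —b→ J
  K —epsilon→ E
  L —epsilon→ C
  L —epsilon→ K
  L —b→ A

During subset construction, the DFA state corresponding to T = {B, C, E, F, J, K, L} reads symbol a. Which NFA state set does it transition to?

{B, C, E, F, H, J, K, L}

C on a → {H, L}.
J on a → {J}.
No a-transition from B, E, F, K, L.
Union after reading a: {H, J, L}.
Now take the epsilon-closure:
From L via epsilon: add C, K.
From K via epsilon: add E.
From E via epsilon: add B.
From B via epsilon: add F.
No new states can be added; the closed set is {B, C, E, F, H, J, K, L}.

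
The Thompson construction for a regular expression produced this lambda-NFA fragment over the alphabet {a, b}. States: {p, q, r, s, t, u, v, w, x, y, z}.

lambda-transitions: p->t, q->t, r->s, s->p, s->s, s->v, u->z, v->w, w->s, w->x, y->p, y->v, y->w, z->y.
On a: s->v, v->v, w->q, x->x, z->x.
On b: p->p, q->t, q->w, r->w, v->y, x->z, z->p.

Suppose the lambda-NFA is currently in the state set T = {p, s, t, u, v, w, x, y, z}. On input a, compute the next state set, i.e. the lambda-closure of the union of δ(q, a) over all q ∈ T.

s on a → {v}.
v on a → {v}.
w on a → {q}.
x on a → {x}.
z on a → {x}.
No a-transition from p, t, u, y.
Union after reading a: {q, v, x}.
Now take the lambda-closure:
From q via lambda: add t.
From v via lambda: add w.
From w via lambda: add s.
From s via lambda: add p.
No new states can be added; the closed set is {p, q, s, t, v, w, x}.

{p, q, s, t, v, w, x}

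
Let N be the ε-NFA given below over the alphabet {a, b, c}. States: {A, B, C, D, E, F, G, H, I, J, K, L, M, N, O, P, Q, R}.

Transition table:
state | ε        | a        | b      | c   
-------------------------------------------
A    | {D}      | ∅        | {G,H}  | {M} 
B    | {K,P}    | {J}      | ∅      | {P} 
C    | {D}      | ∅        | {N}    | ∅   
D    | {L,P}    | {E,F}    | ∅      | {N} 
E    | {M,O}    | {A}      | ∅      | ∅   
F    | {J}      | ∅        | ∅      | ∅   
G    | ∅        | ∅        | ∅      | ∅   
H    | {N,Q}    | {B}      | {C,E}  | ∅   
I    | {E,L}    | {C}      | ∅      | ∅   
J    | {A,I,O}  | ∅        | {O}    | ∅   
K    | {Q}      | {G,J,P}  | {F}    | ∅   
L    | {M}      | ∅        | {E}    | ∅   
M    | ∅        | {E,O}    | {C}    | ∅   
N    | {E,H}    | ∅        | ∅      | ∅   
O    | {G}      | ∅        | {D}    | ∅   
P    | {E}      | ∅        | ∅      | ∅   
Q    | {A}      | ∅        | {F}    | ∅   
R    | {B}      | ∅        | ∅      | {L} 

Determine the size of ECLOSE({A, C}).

9

Start with {A, C}.
From A via ε: add D.
From D via ε: add L, P.
From L via ε: add M.
From P via ε: add E.
From E via ε: add O.
From O via ε: add G.
ε-closure = {A, C, D, E, G, L, M, O, P}, which has 9 states.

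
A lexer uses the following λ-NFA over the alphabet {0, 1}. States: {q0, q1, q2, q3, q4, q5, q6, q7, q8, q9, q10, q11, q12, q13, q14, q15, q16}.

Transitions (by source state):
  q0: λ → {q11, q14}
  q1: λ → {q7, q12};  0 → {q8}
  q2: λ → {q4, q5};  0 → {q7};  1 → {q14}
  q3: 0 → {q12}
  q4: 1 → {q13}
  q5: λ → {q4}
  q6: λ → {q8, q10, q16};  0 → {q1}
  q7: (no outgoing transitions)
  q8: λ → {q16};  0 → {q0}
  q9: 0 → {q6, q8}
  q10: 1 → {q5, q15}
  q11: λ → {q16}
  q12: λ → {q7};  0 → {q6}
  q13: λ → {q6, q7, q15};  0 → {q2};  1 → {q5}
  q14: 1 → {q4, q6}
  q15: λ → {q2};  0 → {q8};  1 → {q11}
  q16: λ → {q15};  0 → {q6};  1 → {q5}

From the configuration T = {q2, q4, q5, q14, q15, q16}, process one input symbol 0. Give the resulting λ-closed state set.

{q2, q4, q5, q6, q7, q8, q10, q15, q16}

q2 on 0 → {q7}.
q15 on 0 → {q8}.
q16 on 0 → {q6}.
No 0-transition from q4, q5, q14.
Union after reading 0: {q6, q7, q8}.
Now take the λ-closure:
From q6 via λ: add q10, q16.
From q16 via λ: add q15.
From q15 via λ: add q2.
From q2 via λ: add q4, q5.
No new states can be added; the closed set is {q2, q4, q5, q6, q7, q8, q10, q15, q16}.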